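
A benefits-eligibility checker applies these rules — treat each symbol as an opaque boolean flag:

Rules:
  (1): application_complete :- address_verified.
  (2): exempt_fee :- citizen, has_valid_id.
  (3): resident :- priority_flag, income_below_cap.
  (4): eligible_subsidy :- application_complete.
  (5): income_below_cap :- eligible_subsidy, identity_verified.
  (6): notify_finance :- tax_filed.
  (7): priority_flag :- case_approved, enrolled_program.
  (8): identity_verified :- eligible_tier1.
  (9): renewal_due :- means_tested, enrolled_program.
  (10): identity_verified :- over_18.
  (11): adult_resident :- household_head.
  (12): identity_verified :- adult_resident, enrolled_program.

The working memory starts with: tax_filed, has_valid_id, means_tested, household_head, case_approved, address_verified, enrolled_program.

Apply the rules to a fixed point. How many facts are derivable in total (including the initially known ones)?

Round 1 fires (1), (6), (7), (9), (11), giving application_complete, notify_finance, priority_flag, renewal_due, adult_resident.
Round 2 fires (4), (12), giving eligible_subsidy, identity_verified.
Round 3 fires (5), giving income_below_cap.
Round 4 fires (3), giving resident.
Closure: {address_verified, adult_resident, application_complete, case_approved, eligible_subsidy, enrolled_program, has_valid_id, household_head, identity_verified, income_below_cap, means_tested, notify_finance, priority_flag, renewal_due, resident, tax_filed} — 16 facts.

16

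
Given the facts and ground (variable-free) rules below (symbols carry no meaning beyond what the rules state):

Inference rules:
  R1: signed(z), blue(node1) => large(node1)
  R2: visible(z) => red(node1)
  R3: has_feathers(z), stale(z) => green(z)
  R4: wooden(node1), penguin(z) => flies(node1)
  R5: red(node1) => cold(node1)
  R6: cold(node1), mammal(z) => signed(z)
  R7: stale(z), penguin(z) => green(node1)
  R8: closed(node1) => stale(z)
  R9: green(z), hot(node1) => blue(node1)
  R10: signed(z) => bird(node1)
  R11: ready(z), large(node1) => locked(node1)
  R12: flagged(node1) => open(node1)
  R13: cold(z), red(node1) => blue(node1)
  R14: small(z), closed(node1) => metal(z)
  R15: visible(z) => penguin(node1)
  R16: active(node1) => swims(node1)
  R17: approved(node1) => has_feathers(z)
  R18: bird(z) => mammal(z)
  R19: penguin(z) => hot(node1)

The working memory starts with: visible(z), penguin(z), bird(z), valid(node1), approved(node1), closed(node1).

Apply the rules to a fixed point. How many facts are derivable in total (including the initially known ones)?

19

Round 1: R2 [visible(z) => red(node1)]; R8 [closed(node1) => stale(z)]; R15 [visible(z) => penguin(node1)]; R17 [approved(node1) => has_feathers(z)]; R18 [bird(z) => mammal(z)]; R19 [penguin(z) => hot(node1)]. New: red(node1), stale(z), penguin(node1), has_feathers(z), mammal(z), hot(node1).
Round 2: R3 [has_feathers(z), stale(z) => green(z)]; R5 [red(node1) => cold(node1)]; R7 [stale(z), penguin(z) => green(node1)]. New: green(z), cold(node1), green(node1).
Round 3: R6 [cold(node1), mammal(z) => signed(z)]; R9 [green(z), hot(node1) => blue(node1)]. New: signed(z), blue(node1).
Round 4: R1 [signed(z), blue(node1) => large(node1)]; R10 [signed(z) => bird(node1)]. New: large(node1), bird(node1).
Closure: {approved(node1), bird(node1), bird(z), blue(node1), closed(node1), cold(node1), green(node1), green(z), has_feathers(z), hot(node1), large(node1), mammal(z), penguin(node1), penguin(z), red(node1), signed(z), stale(z), valid(node1), visible(z)} — 19 facts.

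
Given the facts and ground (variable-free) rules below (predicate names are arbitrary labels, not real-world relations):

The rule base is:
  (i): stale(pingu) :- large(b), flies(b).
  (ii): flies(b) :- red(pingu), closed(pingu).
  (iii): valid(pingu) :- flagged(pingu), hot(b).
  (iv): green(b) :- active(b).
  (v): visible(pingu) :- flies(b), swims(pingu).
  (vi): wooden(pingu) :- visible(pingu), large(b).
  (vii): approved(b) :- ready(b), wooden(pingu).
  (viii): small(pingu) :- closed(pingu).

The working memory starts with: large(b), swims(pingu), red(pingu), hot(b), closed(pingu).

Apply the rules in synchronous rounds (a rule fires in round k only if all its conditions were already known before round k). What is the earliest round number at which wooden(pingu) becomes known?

Round 1 — (ii), (viii), derive flies(b), small(pingu).
Round 2 — (i), (v), derive stale(pingu), visible(pingu).
Round 3 — (vi), derive wooden(pingu).
wooden(pingu) first appears in round 3.

3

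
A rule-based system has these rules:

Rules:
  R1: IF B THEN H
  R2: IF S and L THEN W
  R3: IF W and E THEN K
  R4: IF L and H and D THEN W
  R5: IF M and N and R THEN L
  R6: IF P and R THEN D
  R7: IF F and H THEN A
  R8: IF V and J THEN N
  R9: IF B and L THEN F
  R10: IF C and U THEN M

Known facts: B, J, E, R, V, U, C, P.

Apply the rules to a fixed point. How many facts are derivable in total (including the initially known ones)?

17

Round 1 — R1, R6, R8, R10, derive H, D, N, M.
Round 2 — R5, derive L.
Round 3 — R4, R9, derive W, F.
Round 4 — R3, R7, derive K, A.
Closure: {A, B, C, D, E, F, H, J, K, L, M, N, P, R, U, V, W} — 17 facts.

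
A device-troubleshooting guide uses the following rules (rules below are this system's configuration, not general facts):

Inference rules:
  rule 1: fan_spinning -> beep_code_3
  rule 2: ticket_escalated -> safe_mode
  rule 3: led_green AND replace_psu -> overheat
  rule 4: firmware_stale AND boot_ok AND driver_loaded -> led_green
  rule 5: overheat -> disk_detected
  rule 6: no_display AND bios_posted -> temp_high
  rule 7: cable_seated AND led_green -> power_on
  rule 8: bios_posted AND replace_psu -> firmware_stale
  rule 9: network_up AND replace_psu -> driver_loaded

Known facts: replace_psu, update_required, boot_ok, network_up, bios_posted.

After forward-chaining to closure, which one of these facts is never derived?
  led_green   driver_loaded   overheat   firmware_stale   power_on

power_on

Round 1 fires rule 8, rule 9, giving firmware_stale, driver_loaded.
Round 2 fires rule 4, giving led_green.
Round 3 fires rule 3, giving overheat.
Round 4 fires rule 5, giving disk_detected.
Derived: driver_loaded (round 1), led_green (round 2), firmware_stale (round 1), overheat (round 3). power_on never appears in any round.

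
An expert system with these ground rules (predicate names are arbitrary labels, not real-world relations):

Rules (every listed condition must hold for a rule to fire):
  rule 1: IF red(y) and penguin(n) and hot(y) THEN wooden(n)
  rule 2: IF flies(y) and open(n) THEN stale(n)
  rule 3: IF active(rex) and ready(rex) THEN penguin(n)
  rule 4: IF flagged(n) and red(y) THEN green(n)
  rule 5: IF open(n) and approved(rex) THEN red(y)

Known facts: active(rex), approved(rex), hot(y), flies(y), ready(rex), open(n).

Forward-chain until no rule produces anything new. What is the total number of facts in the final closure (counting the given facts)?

[1] rule 2 [IF flies(y) and open(n) THEN stale(n)]; rule 3 [IF active(rex) and ready(rex) THEN penguin(n)]; rule 5 [IF open(n) and approved(rex) THEN red(y)]. ⇒ new: stale(n), penguin(n), red(y).
[2] rule 1 [IF red(y) and penguin(n) and hot(y) THEN wooden(n)]. ⇒ new: wooden(n).
Closure: {active(rex), approved(rex), flies(y), hot(y), open(n), penguin(n), ready(rex), red(y), stale(n), wooden(n)} — 10 facts.

10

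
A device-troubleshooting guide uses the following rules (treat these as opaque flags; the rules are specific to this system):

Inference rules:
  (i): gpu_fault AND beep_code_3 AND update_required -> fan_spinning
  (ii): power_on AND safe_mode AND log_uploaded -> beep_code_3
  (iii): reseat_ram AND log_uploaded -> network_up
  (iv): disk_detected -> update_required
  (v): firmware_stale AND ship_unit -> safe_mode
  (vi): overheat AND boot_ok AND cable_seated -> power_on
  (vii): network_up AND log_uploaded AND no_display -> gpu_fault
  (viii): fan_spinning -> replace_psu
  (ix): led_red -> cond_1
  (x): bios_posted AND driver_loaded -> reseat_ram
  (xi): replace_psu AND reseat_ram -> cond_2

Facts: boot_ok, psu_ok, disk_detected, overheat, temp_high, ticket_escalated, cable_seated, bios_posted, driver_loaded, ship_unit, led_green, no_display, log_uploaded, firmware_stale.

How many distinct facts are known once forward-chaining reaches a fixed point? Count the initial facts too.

Round 1: (iv) [disk_detected -> update_required]; (v) [firmware_stale AND ship_unit -> safe_mode]; (vi) [overheat AND boot_ok AND cable_seated -> power_on]; (x) [bios_posted AND driver_loaded -> reseat_ram]. New: update_required, safe_mode, power_on, reseat_ram.
Round 2: (ii) [power_on AND safe_mode AND log_uploaded -> beep_code_3]; (iii) [reseat_ram AND log_uploaded -> network_up]. New: beep_code_3, network_up.
Round 3: (vii) [network_up AND log_uploaded AND no_display -> gpu_fault]. New: gpu_fault.
Round 4: (i) [gpu_fault AND beep_code_3 AND update_required -> fan_spinning]. New: fan_spinning.
Round 5: (viii) [fan_spinning -> replace_psu]. New: replace_psu.
Round 6: (xi) [replace_psu AND reseat_ram -> cond_2]. New: cond_2.
Closure: {beep_code_3, bios_posted, boot_ok, cable_seated, cond_2, disk_detected, driver_loaded, fan_spinning, firmware_stale, gpu_fault, led_green, log_uploaded, network_up, no_display, overheat, power_on, psu_ok, replace_psu, reseat_ram, safe_mode, ship_unit, temp_high, ticket_escalated, update_required} — 24 facts.

24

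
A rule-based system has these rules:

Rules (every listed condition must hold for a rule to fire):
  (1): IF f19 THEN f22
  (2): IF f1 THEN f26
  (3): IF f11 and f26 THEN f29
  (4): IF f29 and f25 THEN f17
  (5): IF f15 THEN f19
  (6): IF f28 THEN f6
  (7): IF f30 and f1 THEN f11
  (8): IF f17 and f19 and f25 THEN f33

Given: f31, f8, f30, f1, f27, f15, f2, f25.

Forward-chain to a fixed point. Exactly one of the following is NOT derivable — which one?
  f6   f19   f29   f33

f6

[1] (2) [IF f1 THEN f26]; (5) [IF f15 THEN f19]; (7) [IF f30 and f1 THEN f11]. ⇒ new: f26, f19, f11.
[2] (1) [IF f19 THEN f22]; (3) [IF f11 and f26 THEN f29]. ⇒ new: f22, f29.
[3] (4) [IF f29 and f25 THEN f17]. ⇒ new: f17.
[4] (8) [IF f17 and f19 and f25 THEN f33]. ⇒ new: f33.
Derived: f19 (round 1), f33 (round 4), f29 (round 2). f6 never appears in any round.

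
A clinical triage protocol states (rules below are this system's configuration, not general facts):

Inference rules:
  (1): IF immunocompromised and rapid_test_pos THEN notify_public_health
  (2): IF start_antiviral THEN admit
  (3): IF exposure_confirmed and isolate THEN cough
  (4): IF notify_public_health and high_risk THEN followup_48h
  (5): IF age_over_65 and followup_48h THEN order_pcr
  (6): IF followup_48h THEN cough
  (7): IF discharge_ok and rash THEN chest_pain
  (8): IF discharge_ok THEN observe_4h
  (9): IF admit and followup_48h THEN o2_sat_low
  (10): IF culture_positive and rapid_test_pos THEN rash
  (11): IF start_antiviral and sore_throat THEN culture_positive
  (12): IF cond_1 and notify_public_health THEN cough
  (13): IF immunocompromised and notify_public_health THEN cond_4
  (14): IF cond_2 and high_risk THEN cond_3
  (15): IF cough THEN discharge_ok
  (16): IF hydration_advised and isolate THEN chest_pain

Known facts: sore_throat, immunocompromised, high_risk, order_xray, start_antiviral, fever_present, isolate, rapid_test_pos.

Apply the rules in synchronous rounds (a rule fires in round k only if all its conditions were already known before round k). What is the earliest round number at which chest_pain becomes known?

Round 1: (1) [IF immunocompromised and rapid_test_pos THEN notify_public_health]; (2) [IF start_antiviral THEN admit]; (11) [IF start_antiviral and sore_throat THEN culture_positive]. Adds notify_public_health, admit, culture_positive.
Round 2: (4) [IF notify_public_health and high_risk THEN followup_48h]; (10) [IF culture_positive and rapid_test_pos THEN rash]; (13) [IF immunocompromised and notify_public_health THEN cond_4]. Adds followup_48h, rash, cond_4.
Round 3: (6) [IF followup_48h THEN cough]; (9) [IF admit and followup_48h THEN o2_sat_low]. Adds cough, o2_sat_low.
Round 4: (15) [IF cough THEN discharge_ok]. Adds discharge_ok.
Round 5: (7) [IF discharge_ok and rash THEN chest_pain]; (8) [IF discharge_ok THEN observe_4h]. Adds chest_pain, observe_4h.
chest_pain first appears in round 5.

5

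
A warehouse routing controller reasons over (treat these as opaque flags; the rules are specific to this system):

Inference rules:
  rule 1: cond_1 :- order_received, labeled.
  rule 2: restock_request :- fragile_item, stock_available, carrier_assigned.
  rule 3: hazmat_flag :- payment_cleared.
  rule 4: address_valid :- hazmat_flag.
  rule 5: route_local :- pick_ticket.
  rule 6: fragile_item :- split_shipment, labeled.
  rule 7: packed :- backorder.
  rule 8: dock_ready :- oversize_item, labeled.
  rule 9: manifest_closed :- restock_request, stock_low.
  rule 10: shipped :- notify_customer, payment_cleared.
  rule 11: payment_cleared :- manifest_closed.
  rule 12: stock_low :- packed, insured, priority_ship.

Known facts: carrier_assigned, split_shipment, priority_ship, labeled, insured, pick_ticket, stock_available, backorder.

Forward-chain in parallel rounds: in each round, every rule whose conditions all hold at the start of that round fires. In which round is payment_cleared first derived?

4

Round 1: rule 5 [route_local :- pick_ticket.]; rule 6 [fragile_item :- split_shipment, labeled.]; rule 7 [packed :- backorder.]. New: route_local, fragile_item, packed.
Round 2: rule 2 [restock_request :- fragile_item, stock_available, carrier_assigned.]; rule 12 [stock_low :- packed, insured, priority_ship.]. New: restock_request, stock_low.
Round 3: rule 9 [manifest_closed :- restock_request, stock_low.]. New: manifest_closed.
Round 4: rule 11 [payment_cleared :- manifest_closed.]. New: payment_cleared.
payment_cleared first appears in round 4.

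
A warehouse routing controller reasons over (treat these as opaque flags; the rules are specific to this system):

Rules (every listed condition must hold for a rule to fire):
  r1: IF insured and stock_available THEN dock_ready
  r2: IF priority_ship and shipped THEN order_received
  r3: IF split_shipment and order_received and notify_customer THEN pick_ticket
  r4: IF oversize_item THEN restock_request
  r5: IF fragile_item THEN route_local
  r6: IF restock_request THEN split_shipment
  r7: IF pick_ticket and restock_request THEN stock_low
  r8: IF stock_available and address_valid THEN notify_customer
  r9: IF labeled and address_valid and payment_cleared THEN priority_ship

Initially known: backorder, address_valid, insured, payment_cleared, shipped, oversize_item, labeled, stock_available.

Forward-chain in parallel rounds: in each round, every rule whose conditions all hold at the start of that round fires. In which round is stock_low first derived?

Round 1 fires r1, r4, r8, r9, giving dock_ready, restock_request, notify_customer, priority_ship.
Round 2 fires r2, r6, giving order_received, split_shipment.
Round 3 fires r3, giving pick_ticket.
Round 4 fires r7, giving stock_low.
stock_low first appears in round 4.

4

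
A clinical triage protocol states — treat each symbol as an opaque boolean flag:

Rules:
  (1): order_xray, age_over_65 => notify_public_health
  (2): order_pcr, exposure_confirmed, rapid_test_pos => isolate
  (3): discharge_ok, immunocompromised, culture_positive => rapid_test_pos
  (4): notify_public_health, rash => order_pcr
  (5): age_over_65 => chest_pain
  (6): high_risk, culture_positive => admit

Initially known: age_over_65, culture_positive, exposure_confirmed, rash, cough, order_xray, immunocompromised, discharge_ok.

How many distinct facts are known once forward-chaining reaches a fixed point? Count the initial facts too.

[1] (1) [order_xray, age_over_65 => notify_public_health]; (3) [discharge_ok, immunocompromised, culture_positive => rapid_test_pos]; (5) [age_over_65 => chest_pain]. ⇒ new: notify_public_health, rapid_test_pos, chest_pain.
[2] (4) [notify_public_health, rash => order_pcr]. ⇒ new: order_pcr.
[3] (2) [order_pcr, exposure_confirmed, rapid_test_pos => isolate]. ⇒ new: isolate.
Closure: {age_over_65, chest_pain, cough, culture_positive, discharge_ok, exposure_confirmed, immunocompromised, isolate, notify_public_health, order_pcr, order_xray, rapid_test_pos, rash} — 13 facts.

13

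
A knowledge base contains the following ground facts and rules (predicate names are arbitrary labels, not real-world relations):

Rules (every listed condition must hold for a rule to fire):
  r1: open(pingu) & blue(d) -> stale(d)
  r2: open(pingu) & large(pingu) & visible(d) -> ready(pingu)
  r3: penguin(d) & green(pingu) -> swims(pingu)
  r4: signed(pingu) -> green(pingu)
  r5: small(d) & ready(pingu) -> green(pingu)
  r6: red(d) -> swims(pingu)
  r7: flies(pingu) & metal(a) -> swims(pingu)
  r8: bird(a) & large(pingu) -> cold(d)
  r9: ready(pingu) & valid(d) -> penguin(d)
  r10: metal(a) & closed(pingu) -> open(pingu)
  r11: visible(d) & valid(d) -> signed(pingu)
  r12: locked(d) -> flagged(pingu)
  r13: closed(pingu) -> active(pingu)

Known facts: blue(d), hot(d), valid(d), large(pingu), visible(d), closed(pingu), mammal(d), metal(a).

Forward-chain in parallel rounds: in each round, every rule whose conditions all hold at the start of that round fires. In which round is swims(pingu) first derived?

Round 1 fires r10, r11, r13, giving open(pingu), signed(pingu), active(pingu).
Round 2 fires r1, r2, r4, giving stale(d), ready(pingu), green(pingu).
Round 3 fires r9, giving penguin(d).
Round 4 fires r3, giving swims(pingu).
swims(pingu) first appears in round 4.

4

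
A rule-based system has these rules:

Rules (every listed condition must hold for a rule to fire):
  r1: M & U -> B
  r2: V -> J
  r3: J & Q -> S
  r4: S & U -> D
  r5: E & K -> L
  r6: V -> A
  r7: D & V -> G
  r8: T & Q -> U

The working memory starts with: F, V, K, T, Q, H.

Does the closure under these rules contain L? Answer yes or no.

Round 1: r2 [V -> J]; r6 [V -> A]; r8 [T & Q -> U]. New: J, A, U.
Round 2: r3 [J & Q -> S]. New: S.
Round 3: r4 [S & U -> D]. New: D.
Round 4: r7 [D & V -> G]. New: G.
Fixed point reached. L is concluded only by r5; r5 needs E (never derived).

no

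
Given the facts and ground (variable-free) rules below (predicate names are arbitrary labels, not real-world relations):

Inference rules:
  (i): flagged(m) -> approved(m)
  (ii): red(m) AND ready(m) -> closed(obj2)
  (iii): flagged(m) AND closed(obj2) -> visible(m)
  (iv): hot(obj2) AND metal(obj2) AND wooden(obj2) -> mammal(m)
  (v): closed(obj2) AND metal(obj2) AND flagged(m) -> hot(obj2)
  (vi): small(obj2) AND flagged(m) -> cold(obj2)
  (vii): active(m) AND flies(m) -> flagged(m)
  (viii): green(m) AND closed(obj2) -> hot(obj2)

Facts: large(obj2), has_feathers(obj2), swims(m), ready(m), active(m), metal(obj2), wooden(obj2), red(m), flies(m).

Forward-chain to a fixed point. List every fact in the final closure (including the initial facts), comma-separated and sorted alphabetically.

active(m), approved(m), closed(obj2), flagged(m), flies(m), has_feathers(obj2), hot(obj2), large(obj2), mammal(m), metal(obj2), ready(m), red(m), swims(m), visible(m), wooden(obj2)

[1] (ii) [red(m) AND ready(m) -> closed(obj2)]; (vii) [active(m) AND flies(m) -> flagged(m)]. ⇒ new: closed(obj2), flagged(m).
[2] (i) [flagged(m) -> approved(m)]; (iii) [flagged(m) AND closed(obj2) -> visible(m)]; (v) [closed(obj2) AND metal(obj2) AND flagged(m) -> hot(obj2)]. ⇒ new: approved(m), visible(m), hot(obj2).
[3] (iv) [hot(obj2) AND metal(obj2) AND wooden(obj2) -> mammal(m)]. ⇒ new: mammal(m).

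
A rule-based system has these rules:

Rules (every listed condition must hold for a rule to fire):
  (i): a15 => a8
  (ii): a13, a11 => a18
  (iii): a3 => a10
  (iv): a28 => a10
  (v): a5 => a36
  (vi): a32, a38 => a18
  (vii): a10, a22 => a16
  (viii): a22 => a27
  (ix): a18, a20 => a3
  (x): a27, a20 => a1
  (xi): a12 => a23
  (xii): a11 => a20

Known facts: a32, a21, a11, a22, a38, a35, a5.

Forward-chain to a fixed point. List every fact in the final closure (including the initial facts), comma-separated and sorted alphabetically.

Round 1 — (v), (vi), (viii), (xii), derive a36, a18, a27, a20.
Round 2 — (ix), (x), derive a3, a1.
Round 3 — (iii), derive a10.
Round 4 — (vii), derive a16.

a1, a10, a11, a16, a18, a20, a21, a22, a27, a3, a32, a35, a36, a38, a5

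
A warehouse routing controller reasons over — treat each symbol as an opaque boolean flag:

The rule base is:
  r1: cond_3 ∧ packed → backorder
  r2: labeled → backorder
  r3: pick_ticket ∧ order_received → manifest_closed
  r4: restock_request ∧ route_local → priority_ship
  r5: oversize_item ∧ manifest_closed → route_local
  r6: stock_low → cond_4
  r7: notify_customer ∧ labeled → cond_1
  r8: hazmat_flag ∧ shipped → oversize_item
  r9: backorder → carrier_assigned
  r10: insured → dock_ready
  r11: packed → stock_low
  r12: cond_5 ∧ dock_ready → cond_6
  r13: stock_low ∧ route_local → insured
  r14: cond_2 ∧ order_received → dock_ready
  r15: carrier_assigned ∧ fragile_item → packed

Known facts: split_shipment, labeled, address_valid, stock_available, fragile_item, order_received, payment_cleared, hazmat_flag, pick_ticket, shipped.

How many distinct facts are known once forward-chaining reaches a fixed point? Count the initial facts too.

Round 1 fires r2, r3, r8, giving backorder, manifest_closed, oversize_item.
Round 2 fires r5, r9, giving route_local, carrier_assigned.
Round 3 fires r15, giving packed.
Round 4 fires r11, giving stock_low.
Round 5 fires r6, r13, giving cond_4, insured.
Round 6 fires r10, giving dock_ready.
Closure: {address_valid, backorder, carrier_assigned, cond_4, dock_ready, fragile_item, hazmat_flag, insured, labeled, manifest_closed, order_received, oversize_item, packed, payment_cleared, pick_ticket, route_local, shipped, split_shipment, stock_available, stock_low} — 20 facts.

20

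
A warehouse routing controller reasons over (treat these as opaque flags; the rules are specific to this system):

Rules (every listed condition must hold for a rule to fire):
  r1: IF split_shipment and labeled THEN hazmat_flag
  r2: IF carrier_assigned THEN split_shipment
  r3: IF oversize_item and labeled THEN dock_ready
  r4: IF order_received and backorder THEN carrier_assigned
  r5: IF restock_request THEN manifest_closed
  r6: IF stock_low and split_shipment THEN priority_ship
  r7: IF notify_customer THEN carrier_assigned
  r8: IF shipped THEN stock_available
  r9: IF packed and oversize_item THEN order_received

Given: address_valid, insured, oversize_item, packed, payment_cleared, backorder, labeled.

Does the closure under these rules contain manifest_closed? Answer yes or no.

Round 1: r3 [IF oversize_item and labeled THEN dock_ready]; r9 [IF packed and oversize_item THEN order_received]. Adds dock_ready, order_received.
Round 2: r4 [IF order_received and backorder THEN carrier_assigned]. Adds carrier_assigned.
Round 3: r2 [IF carrier_assigned THEN split_shipment]. Adds split_shipment.
Round 4: r1 [IF split_shipment and labeled THEN hazmat_flag]. Adds hazmat_flag.
Fixed point reached. manifest_closed is concluded only by r5; r5 needs restock_request (never derived).

no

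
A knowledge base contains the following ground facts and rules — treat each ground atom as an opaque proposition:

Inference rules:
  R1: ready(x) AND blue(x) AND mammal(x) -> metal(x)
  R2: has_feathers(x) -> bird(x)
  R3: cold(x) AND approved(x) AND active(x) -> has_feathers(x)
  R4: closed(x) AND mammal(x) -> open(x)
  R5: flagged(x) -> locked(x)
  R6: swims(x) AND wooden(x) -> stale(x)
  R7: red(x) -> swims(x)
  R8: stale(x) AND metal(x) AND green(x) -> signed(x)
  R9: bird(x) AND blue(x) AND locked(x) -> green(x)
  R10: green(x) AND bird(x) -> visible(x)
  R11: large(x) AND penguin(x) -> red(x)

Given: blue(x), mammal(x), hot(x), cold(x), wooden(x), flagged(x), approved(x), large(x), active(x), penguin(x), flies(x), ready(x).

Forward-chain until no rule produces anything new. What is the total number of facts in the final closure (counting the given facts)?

Round 1: R1 [ready(x) AND blue(x) AND mammal(x) -> metal(x)]; R3 [cold(x) AND approved(x) AND active(x) -> has_feathers(x)]; R5 [flagged(x) -> locked(x)]; R11 [large(x) AND penguin(x) -> red(x)]. Adds metal(x), has_feathers(x), locked(x), red(x).
Round 2: R2 [has_feathers(x) -> bird(x)]; R7 [red(x) -> swims(x)]. Adds bird(x), swims(x).
Round 3: R6 [swims(x) AND wooden(x) -> stale(x)]; R9 [bird(x) AND blue(x) AND locked(x) -> green(x)]. Adds stale(x), green(x).
Round 4: R8 [stale(x) AND metal(x) AND green(x) -> signed(x)]; R10 [green(x) AND bird(x) -> visible(x)]. Adds signed(x), visible(x).
Closure: {active(x), approved(x), bird(x), blue(x), cold(x), flagged(x), flies(x), green(x), has_feathers(x), hot(x), large(x), locked(x), mammal(x), metal(x), penguin(x), ready(x), red(x), signed(x), stale(x), swims(x), visible(x), wooden(x)} — 22 facts.

22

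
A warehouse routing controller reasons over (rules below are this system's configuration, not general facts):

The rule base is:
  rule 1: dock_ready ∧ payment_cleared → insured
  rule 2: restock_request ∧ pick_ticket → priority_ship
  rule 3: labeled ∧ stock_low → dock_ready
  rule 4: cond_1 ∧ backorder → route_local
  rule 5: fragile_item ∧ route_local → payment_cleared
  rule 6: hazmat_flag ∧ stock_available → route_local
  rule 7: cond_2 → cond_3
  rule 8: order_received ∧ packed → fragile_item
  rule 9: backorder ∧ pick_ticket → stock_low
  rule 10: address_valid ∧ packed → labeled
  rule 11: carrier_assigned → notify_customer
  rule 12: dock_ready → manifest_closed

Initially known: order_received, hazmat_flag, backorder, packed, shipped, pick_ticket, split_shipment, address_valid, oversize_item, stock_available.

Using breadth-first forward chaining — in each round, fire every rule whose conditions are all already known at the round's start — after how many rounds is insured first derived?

3

[1] rule 6 [hazmat_flag ∧ stock_available → route_local]; rule 8 [order_received ∧ packed → fragile_item]; rule 9 [backorder ∧ pick_ticket → stock_low]; rule 10 [address_valid ∧ packed → labeled]. ⇒ new: route_local, fragile_item, stock_low, labeled.
[2] rule 3 [labeled ∧ stock_low → dock_ready]; rule 5 [fragile_item ∧ route_local → payment_cleared]. ⇒ new: dock_ready, payment_cleared.
[3] rule 1 [dock_ready ∧ payment_cleared → insured]; rule 12 [dock_ready → manifest_closed]. ⇒ new: insured, manifest_closed.
insured first appears in round 3.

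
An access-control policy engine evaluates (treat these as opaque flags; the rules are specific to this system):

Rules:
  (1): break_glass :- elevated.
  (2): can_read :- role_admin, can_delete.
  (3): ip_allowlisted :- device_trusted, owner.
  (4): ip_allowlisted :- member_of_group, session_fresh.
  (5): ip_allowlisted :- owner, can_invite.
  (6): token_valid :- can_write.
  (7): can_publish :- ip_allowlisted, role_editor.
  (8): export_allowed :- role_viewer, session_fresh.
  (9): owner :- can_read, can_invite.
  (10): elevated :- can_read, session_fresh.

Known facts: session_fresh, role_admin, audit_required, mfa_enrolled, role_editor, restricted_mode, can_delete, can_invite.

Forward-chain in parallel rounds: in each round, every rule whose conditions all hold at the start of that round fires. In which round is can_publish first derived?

[1] (2) [can_read :- role_admin, can_delete.]. ⇒ new: can_read.
[2] (9) [owner :- can_read, can_invite.]; (10) [elevated :- can_read, session_fresh.]. ⇒ new: owner, elevated.
[3] (1) [break_glass :- elevated.]; (5) [ip_allowlisted :- owner, can_invite.]. ⇒ new: break_glass, ip_allowlisted.
[4] (7) [can_publish :- ip_allowlisted, role_editor.]. ⇒ new: can_publish.
can_publish first appears in round 4.

4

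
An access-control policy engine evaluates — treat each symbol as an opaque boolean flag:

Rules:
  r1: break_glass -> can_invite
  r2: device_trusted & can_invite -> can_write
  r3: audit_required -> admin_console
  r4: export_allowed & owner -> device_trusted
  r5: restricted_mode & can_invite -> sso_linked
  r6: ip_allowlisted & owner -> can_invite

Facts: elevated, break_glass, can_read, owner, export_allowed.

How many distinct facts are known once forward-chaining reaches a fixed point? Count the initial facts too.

8

Round 1 — r1, r4, derive can_invite, device_trusted.
Round 2 — r2, derive can_write.
Closure: {break_glass, can_invite, can_read, can_write, device_trusted, elevated, export_allowed, owner} — 8 facts.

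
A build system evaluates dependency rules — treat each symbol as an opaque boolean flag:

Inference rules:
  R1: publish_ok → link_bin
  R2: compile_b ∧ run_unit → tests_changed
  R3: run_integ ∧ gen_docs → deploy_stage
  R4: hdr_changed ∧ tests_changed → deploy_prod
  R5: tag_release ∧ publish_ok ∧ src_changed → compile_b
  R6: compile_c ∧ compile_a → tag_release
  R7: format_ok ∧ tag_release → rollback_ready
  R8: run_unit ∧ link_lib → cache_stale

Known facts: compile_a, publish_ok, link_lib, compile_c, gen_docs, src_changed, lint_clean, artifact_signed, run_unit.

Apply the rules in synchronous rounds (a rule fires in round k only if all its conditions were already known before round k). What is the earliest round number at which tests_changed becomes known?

3

Round 1 — R1, R6, R8, derive link_bin, tag_release, cache_stale.
Round 2 — R5, derive compile_b.
Round 3 — R2, derive tests_changed.
tests_changed first appears in round 3.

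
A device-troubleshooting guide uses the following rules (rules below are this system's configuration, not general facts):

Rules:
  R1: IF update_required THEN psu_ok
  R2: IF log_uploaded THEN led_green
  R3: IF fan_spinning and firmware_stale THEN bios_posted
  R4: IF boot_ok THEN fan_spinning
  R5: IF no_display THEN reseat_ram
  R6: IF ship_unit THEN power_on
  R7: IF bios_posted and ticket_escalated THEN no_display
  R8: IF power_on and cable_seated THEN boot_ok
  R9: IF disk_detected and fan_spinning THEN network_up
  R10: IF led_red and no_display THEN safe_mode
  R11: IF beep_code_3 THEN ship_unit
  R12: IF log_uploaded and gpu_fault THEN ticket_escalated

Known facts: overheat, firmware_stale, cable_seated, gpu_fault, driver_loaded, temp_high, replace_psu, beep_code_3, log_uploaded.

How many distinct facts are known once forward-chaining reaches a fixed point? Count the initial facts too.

18

[1] R2 [IF log_uploaded THEN led_green]; R11 [IF beep_code_3 THEN ship_unit]; R12 [IF log_uploaded and gpu_fault THEN ticket_escalated]. ⇒ new: led_green, ship_unit, ticket_escalated.
[2] R6 [IF ship_unit THEN power_on]. ⇒ new: power_on.
[3] R8 [IF power_on and cable_seated THEN boot_ok]. ⇒ new: boot_ok.
[4] R4 [IF boot_ok THEN fan_spinning]. ⇒ new: fan_spinning.
[5] R3 [IF fan_spinning and firmware_stale THEN bios_posted]. ⇒ new: bios_posted.
[6] R7 [IF bios_posted and ticket_escalated THEN no_display]. ⇒ new: no_display.
[7] R5 [IF no_display THEN reseat_ram]. ⇒ new: reseat_ram.
Closure: {beep_code_3, bios_posted, boot_ok, cable_seated, driver_loaded, fan_spinning, firmware_stale, gpu_fault, led_green, log_uploaded, no_display, overheat, power_on, replace_psu, reseat_ram, ship_unit, temp_high, ticket_escalated} — 18 facts.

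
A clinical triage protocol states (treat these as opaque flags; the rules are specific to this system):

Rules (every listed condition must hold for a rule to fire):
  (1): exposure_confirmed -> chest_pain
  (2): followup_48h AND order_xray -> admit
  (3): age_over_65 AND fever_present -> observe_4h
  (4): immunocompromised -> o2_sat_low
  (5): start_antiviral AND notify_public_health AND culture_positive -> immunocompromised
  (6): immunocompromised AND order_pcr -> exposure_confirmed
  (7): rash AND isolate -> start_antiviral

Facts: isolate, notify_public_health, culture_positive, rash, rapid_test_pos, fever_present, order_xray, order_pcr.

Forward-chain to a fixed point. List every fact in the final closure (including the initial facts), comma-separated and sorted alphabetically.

Round 1 fires (7), giving start_antiviral.
Round 2 fires (5), giving immunocompromised.
Round 3 fires (4), (6), giving o2_sat_low, exposure_confirmed.
Round 4 fires (1), giving chest_pain.

chest_pain, culture_positive, exposure_confirmed, fever_present, immunocompromised, isolate, notify_public_health, o2_sat_low, order_pcr, order_xray, rapid_test_pos, rash, start_antiviral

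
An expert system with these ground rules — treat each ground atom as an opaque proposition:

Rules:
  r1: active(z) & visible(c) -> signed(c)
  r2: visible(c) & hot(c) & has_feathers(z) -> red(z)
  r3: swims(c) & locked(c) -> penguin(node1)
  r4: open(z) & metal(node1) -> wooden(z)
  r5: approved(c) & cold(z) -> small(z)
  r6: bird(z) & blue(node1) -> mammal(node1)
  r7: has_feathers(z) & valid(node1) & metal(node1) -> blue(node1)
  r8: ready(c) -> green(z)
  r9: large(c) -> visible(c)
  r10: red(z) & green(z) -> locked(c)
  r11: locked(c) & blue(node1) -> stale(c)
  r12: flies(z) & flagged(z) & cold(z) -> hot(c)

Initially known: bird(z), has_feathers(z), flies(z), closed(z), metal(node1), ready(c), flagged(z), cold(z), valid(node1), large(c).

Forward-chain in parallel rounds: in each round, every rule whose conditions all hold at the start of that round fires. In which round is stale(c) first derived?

4

Round 1 fires r7, r8, r9, r12, giving blue(node1), green(z), visible(c), hot(c).
Round 2 fires r2, r6, giving red(z), mammal(node1).
Round 3 fires r10, giving locked(c).
Round 4 fires r11, giving stale(c).
stale(c) first appears in round 4.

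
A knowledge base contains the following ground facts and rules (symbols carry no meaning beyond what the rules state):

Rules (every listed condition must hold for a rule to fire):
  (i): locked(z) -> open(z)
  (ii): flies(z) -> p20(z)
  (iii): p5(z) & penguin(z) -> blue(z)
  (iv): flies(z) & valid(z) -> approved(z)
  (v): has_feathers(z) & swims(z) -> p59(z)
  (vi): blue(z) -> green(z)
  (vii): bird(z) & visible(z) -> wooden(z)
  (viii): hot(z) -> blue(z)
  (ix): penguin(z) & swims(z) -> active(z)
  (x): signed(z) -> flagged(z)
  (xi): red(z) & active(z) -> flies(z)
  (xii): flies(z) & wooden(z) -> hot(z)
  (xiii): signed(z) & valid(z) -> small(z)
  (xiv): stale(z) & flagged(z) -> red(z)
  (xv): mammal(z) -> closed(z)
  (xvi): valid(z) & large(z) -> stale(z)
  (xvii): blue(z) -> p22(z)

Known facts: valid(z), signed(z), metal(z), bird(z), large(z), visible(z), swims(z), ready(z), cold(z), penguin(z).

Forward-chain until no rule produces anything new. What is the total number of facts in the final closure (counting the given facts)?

Round 1 — (vii), (ix), (x), (xiii), (xvi), derive wooden(z), active(z), flagged(z), small(z), stale(z).
Round 2 — (xiv), derive red(z).
Round 3 — (xi), derive flies(z).
Round 4 — (ii), (iv), (xii), derive p20(z), approved(z), hot(z).
Round 5 — (viii), derive blue(z).
Round 6 — (vi), (xvii), derive green(z), p22(z).
Closure: {active(z), approved(z), bird(z), blue(z), cold(z), flagged(z), flies(z), green(z), hot(z), large(z), metal(z), p20(z), p22(z), penguin(z), ready(z), red(z), signed(z), small(z), stale(z), swims(z), valid(z), visible(z), wooden(z)} — 23 facts.

23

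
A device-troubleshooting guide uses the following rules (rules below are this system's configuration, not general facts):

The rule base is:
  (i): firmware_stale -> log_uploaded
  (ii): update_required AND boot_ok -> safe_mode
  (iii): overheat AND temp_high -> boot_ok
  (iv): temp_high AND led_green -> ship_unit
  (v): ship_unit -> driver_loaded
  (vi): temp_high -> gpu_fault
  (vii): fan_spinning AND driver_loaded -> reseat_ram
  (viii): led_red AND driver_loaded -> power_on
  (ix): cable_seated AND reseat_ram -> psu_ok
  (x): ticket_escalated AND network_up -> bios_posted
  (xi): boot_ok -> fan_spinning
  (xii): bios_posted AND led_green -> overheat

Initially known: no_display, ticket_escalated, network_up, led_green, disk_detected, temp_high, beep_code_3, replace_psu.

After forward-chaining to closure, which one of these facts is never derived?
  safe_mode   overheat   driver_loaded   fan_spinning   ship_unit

safe_mode

[1] (iv) [temp_high AND led_green -> ship_unit]; (vi) [temp_high -> gpu_fault]; (x) [ticket_escalated AND network_up -> bios_posted]. ⇒ new: ship_unit, gpu_fault, bios_posted.
[2] (v) [ship_unit -> driver_loaded]; (xii) [bios_posted AND led_green -> overheat]. ⇒ new: driver_loaded, overheat.
[3] (iii) [overheat AND temp_high -> boot_ok]. ⇒ new: boot_ok.
[4] (xi) [boot_ok -> fan_spinning]. ⇒ new: fan_spinning.
[5] (vii) [fan_spinning AND driver_loaded -> reseat_ram]. ⇒ new: reseat_ram.
Derived: fan_spinning (round 4), driver_loaded (round 2), ship_unit (round 1), overheat (round 2). safe_mode never appears in any round.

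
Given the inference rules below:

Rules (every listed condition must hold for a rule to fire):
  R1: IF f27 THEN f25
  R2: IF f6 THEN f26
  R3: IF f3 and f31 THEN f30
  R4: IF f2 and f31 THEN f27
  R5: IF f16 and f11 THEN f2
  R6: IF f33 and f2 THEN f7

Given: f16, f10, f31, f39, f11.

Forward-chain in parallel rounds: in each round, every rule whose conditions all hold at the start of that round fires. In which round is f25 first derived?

3

Round 1 fires R5, giving f2.
Round 2 fires R4, giving f27.
Round 3 fires R1, giving f25.
f25 first appears in round 3.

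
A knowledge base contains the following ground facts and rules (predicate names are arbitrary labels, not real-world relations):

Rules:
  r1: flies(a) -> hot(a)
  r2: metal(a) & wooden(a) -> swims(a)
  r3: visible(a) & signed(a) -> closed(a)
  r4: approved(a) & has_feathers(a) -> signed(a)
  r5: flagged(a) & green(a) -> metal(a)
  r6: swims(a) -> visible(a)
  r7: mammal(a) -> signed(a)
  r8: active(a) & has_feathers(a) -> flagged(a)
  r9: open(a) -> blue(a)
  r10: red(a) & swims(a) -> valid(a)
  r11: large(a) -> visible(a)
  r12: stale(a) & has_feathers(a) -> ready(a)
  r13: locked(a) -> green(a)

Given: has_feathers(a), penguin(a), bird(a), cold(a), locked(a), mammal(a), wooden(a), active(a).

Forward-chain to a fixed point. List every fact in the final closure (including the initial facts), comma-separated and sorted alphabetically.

Round 1 fires r7, r8, r13, giving signed(a), flagged(a), green(a).
Round 2 fires r5, giving metal(a).
Round 3 fires r2, giving swims(a).
Round 4 fires r6, giving visible(a).
Round 5 fires r3, giving closed(a).

active(a), bird(a), closed(a), cold(a), flagged(a), green(a), has_feathers(a), locked(a), mammal(a), metal(a), penguin(a), signed(a), swims(a), visible(a), wooden(a)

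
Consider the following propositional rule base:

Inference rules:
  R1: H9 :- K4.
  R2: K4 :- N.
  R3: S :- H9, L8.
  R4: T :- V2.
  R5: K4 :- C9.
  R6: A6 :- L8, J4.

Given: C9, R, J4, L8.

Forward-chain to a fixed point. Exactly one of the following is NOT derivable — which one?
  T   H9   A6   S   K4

T

Round 1: R5 [K4 :- C9.]; R6 [A6 :- L8, J4.]. Adds K4, A6.
Round 2: R1 [H9 :- K4.]. Adds H9.
Round 3: R3 [S :- H9, L8.]. Adds S.
Derived: S (round 3), A6 (round 1), K4 (round 1), H9 (round 2). T never appears in any round.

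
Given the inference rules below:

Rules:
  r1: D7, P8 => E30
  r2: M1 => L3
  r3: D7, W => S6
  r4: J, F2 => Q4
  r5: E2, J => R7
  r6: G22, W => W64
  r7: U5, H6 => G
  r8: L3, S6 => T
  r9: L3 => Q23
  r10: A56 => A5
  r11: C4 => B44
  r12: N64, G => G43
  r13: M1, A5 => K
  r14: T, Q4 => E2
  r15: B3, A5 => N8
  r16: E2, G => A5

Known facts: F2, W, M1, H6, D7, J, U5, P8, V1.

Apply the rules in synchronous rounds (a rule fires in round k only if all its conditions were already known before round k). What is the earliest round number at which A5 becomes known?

Round 1: r1 [D7, P8 => E30]; r2 [M1 => L3]; r3 [D7, W => S6]; r4 [J, F2 => Q4]; r7 [U5, H6 => G]. New: E30, L3, S6, Q4, G.
Round 2: r8 [L3, S6 => T]; r9 [L3 => Q23]. New: T, Q23.
Round 3: r14 [T, Q4 => E2]. New: E2.
Round 4: r5 [E2, J => R7]; r16 [E2, G => A5]. New: R7, A5.
A5 first appears in round 4.

4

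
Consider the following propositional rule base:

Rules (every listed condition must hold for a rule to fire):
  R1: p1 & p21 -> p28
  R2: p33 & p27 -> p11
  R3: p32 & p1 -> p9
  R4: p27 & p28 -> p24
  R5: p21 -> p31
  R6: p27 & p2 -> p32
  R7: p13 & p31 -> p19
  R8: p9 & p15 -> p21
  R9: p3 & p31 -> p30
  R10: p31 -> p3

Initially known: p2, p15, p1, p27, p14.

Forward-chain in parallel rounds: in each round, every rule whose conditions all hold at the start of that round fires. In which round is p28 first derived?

4

[1] R6 [p27 & p2 -> p32]. ⇒ new: p32.
[2] R3 [p32 & p1 -> p9]. ⇒ new: p9.
[3] R8 [p9 & p15 -> p21]. ⇒ new: p21.
[4] R1 [p1 & p21 -> p28]; R5 [p21 -> p31]. ⇒ new: p28, p31.
p28 first appears in round 4.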